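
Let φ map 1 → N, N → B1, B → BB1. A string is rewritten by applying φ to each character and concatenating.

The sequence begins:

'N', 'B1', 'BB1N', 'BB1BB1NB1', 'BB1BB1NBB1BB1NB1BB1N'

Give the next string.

Replace each of the 20 characters of BB1BB1NBB1BB1NB1BB1N in place — BB1 BB1 N BB1 BB1 N B1 BB1 BB1 N BB1 BB1 N B1 BB1 N BB1 BB1 N B1 — and concatenate.

BB1BB1NBB1BB1NB1BB1BB1NBB1BB1NB1BB1NBB1BB1NB1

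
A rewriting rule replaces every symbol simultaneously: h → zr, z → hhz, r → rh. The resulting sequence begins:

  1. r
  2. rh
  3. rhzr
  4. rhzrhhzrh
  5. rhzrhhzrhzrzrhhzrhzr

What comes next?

Rewriting the 20 symbols of rhzrhhzrhzrzrhhzrhzr one by one yields rh zr hhz rh zr zr hhz rh zr hhz rh hhz rh zr zr hhz rh zr hhz rh; concatenated:

rhzrhhzrhzrzrhhzrhzrhhzrhhhzrhzrzrhhzrhzrhhzrh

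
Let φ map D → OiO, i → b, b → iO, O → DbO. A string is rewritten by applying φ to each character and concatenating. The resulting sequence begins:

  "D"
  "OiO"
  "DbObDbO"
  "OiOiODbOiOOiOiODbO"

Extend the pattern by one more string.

DbObDbObDbOOiOiODbObDbODbObDbObDbOOiOiODbO

Applying the rule to each of the 18 symbols of OiOiODbOiOOiOiODbO gives the pieces DbO b DbO b DbO OiO iO DbO b DbO DbO b DbO b DbO OiO iO DbO, which concatenate to the answer.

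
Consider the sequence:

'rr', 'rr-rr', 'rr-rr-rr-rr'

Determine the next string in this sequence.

rr-rr-rr-rr-rr-rr-rr-rr

Each string is two copies of the previous one joined by '-'.
One more doubling of rr-rr-rr-rr gives the answer.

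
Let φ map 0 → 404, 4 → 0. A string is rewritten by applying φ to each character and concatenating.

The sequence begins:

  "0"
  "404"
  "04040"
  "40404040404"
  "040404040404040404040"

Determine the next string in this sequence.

4040404040404040404040404040404040404040404

φ(040404040404040404040) expands symbol-by-symbol to 404 0 404 0 404 0 404 0 404 0 404 0 404 0 404 0 404 0 404 0 404; joining the 21 pieces gives the next term.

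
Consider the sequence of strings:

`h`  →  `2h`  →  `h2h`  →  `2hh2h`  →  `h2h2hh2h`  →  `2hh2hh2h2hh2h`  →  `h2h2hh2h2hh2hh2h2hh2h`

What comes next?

From term 3 onward, concatenate the second-to-last term with the last: h·2h = h2h, 2h·h2h = 2hh2h, …
Continuing: 2hh2hh2h2hh2h · h2h2hh2h2hh2hh2h2hh2h gives term 8.

2hh2hh2h2hh2hh2h2hh2h2hh2hh2h2hh2h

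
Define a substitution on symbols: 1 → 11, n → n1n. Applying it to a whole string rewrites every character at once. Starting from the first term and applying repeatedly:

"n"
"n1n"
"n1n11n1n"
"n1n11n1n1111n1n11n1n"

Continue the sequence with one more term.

Replace each of the 20 characters of n1n11n1n1111n1n11n1n in place — n1n 11 n1n 11 11 n1n 11 n1n 11 11 11 11 n1n 11 n1n 11 11 n1n 11 n1n — and concatenate.

n1n11n1n1111n1n11n1n11111111n1n11n1n1111n1n11n1n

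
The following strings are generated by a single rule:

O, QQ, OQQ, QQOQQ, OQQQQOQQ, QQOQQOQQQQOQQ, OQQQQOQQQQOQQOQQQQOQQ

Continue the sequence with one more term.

From term 3 onward, concatenate the second-to-last term with the last: O·QQ = OQQ, QQ·OQQ = QQOQQ, …
Continuing: QQOQQOQQQQOQQ · OQQQQOQQQQOQQOQQQQOQQ gives term 8.

QQOQQOQQQQOQQOQQQQOQQQQOQQOQQQQOQQ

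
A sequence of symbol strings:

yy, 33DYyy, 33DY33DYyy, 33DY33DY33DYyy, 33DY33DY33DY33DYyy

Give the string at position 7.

33DY33DY33DY33DY33DY33DYyy

Every step adds 33DY at the front: s(k+1) = 33DY·s(k).
From 33DY33DY33DY33DYyy, 2 further steps: 33DY33DY33DY33DYyy → 33DY33DY33DY33DY33DYyy → (answer).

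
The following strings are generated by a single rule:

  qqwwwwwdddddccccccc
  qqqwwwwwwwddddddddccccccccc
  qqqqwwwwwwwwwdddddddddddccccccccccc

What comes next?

qqqqqwwwwwwwwwwwddddddddddddddccccccccccccc

The n-th term is n q's then 2n+1 w's then 3n-1 d's then 2n+3 c's, where the shown terms are n = 2, 3, 4.
At n = 5 the blocks have lengths 5, 11, 14, 13.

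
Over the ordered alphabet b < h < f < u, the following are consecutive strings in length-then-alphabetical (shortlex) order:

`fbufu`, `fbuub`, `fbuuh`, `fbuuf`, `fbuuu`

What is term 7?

fhbbh

Stepping forward 2 times from fbuuu: fbuuu → fhbbb, then the target.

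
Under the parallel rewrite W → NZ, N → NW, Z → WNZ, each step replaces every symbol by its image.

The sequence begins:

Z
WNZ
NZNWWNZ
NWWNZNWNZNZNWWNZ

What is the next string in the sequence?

Rewriting the 16 symbols of NWWNZNWNZNZNWWNZ one by one yields NW NZ NZ NW WNZ NW NZ NW WNZ NW WNZ NW NZ NZ NW WNZ; concatenated:

NWNZNZNWWNZNWNZNWWNZNWWNZNWNZNZNWWNZ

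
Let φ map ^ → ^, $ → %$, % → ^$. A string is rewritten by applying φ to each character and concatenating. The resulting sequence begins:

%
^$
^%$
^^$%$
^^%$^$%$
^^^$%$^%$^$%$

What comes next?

^^^%$^$%$^^$%$^%$^$%$

Replace each of the 13 characters of ^^^$%$^%$^$%$ in place — ^ ^ ^ %$ ^$ %$ ^ ^$ %$ ^ %$ ^$ %$ — and concatenate.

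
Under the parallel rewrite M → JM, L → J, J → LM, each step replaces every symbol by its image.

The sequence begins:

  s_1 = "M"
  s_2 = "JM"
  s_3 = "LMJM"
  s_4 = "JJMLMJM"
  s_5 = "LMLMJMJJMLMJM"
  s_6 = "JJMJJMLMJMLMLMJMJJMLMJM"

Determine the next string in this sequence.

Replace each of the 23 characters of JJMJJMLMJMLMLMJMJJMLMJM in place — LM LM JM LM LM JM J JM LM JM J JM J JM LM JM LM LM JM J JM LM JM — and concatenate.

LMLMJMLMLMJMJJMLMJMJJMJJMLMJMLMLMJMJJMLMJM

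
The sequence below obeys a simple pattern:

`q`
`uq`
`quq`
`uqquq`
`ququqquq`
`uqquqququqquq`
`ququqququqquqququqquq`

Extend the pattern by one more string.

uqquqququqquqququqququqquqququqquq

From term 3 onward, concatenate the second-to-last term with the last: q·uq = quq, uq·quq = uqquq, …
So term 8 is uqquqququqquq·ququqququqquqququqquq.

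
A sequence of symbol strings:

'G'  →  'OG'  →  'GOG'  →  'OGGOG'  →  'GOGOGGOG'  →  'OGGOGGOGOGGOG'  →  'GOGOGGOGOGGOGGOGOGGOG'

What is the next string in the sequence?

Each term (from the third on) is the two preceding terms concatenated in order: term 3 = G·OG = GOG.
The next term joins OGGOGGOGOGGOG and GOGOGGOGOGGOGGOGOGGOG.

OGGOGGOGOGGOGGOGOGGOGOGGOGGOGOGGOG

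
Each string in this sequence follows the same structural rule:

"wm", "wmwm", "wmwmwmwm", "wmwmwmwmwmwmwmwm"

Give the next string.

s(k+1) = s(k)·s(k) — each term doubles the last.
So the next term is two copies of wmwmwmwmwmwmwmwm.

wmwmwmwmwmwmwmwmwmwmwmwmwmwmwmwm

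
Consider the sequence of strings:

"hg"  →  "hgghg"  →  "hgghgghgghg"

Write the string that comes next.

s(k+1) = s(k)·g·s(k) — each term doubles the last with 'g' between the halves.
Doubling hgghgghgghg with 'g' between the halves:

hgghgghgghgghgghgghgghg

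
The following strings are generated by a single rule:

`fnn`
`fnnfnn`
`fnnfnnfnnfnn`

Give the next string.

Each string is two copies of the previous one concatenated.
So the next term is two copies of fnnfnnfnnfnn.

fnnfnnfnnfnnfnnfnnfnnfnn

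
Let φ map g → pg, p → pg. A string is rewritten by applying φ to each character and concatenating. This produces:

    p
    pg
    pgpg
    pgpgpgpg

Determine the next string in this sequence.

pgpgpgpgpgpgpgpg

Rewriting each symbol of pgpgpgpg: p→pg, g→pg, p→pg, g→pg, p→pg, g→pg, p→pg, g→pg, which concatenates to pg pg pg pg pg pg pg pg.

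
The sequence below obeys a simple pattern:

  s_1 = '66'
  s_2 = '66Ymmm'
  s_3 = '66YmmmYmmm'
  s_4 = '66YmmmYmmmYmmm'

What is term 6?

66YmmmYmmmYmmmYmmmYmmm

Each term is the previous one with Ymmm appended.
From 66YmmmYmmmYmmm, 2 further steps: 66YmmmYmmmYmmm → 66YmmmYmmmYmmmYmmm → (answer).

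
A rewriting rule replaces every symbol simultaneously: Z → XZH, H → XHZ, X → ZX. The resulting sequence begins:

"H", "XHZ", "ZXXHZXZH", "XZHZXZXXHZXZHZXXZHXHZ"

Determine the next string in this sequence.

ZXXZHXHZXZHZXXZHZXZXXHZXZHZXXZHXHZXZHZXZXXZHXHZZXXHZXZH

Replace each of the 21 characters of XZHZXZXXHZXZHZXXZHXHZ in place — ZX XZH XHZ XZH ZX XZH ZX ZX XHZ XZH ZX XZH XHZ XZH ZX ZX XZH XHZ ZX XHZ XZH — and concatenate.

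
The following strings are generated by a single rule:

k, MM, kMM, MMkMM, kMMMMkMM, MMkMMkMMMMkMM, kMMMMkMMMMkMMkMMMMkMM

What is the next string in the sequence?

MMkMMkMMMMkMMkMMMMkMMMMkMMkMMMMkMM

From term 3 onward, concatenate the second-to-last term with the last: k·MM = kMM, MM·kMM = MMkMM, …
So term 8 is MMkMMkMMMMkMM·kMMMMkMMMMkMMkMMMMkMM.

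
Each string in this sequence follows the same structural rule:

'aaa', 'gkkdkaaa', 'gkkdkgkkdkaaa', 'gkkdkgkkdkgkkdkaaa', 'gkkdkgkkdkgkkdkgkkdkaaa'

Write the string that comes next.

gkkdkgkkdkgkkdkgkkdkgkkdkaaa

Every step adds gkkdk at the front: s(k+1) = gkkdk·s(k).
So the next term is gkkdk·gkkdkgkkdkgkkdkgkkdkaaa.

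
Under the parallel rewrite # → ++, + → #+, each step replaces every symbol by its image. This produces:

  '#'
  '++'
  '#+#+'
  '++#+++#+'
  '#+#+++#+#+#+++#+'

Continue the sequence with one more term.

++#+++#+#+#+++#+++#+++#+#+#+++#+

Replace each of the 16 characters of #+#+++#+#+#+++#+ in place — ++ #+ ++ #+ #+ #+ ++ #+ ++ #+ ++ #+ #+ #+ ++ #+ — and concatenate.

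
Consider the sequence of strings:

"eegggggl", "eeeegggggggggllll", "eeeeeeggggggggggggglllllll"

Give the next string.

eeeeeeeegggggggggggggggggllllllllll

Each string has the form e^{2n} g^{4n+1} l^{3n-2} (n = 1, 2, …).
At n = 4 the blocks have lengths 8, 17, 10.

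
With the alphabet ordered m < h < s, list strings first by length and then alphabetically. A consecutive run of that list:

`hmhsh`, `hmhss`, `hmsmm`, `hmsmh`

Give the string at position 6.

hmshm

Stepping forward 2 times from hmsmh: hmsmh → hmsms, then the target.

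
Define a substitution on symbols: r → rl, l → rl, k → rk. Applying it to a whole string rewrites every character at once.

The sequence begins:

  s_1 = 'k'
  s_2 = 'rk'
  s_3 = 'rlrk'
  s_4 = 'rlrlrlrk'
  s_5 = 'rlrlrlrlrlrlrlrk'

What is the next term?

Rewriting the 16 symbols of rlrlrlrlrlrlrlrk one by one yields rl rl rl rl rl rl rl rl rl rl rl rl rl rl rl rk; concatenated:

rlrlrlrlrlrlrlrlrlrlrlrlrlrlrlrk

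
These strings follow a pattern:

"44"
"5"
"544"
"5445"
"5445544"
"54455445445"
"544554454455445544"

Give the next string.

54455445445544554454455445445

From term 3 onward, concatenate the last term with the second-to-last: 5·44 = 544, 544·5 = 5445, …
The next term joins 544554454455445544 and 54455445445.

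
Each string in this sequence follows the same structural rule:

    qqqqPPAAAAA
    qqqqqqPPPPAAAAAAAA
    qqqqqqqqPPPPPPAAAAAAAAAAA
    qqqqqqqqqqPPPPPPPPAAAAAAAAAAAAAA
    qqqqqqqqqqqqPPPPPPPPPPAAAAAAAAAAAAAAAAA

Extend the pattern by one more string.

qqqqqqqqqqqqqqPPPPPPPPPPPPAAAAAAAAAAAAAAAAAAAA

The n-th term is 2n q's then 2n-2 P's then 3n-1 A's, where the shown terms are n = 2, 3, 4, 5, 6.
For the next term, n = 7, so the run lengths are 14, 12, 20.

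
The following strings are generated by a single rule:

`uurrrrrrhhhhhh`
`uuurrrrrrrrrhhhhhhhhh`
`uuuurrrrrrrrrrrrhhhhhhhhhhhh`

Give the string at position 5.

The n-th term is n+1 u's then 3n+3 r's then 3n+3 h's (n = 1, 2, …).
For term 5, n = 5, so the run lengths are 6, 18, 18.

uuuuuurrrrrrrrrrrrrrrrrrhhhhhhhhhhhhhhhhhh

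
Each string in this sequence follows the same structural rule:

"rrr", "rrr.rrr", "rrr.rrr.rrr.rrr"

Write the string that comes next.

rrr.rrr.rrr.rrr.rrr.rrr.rrr.rrr

Every step duplicates the string with '.' between the halves.
One more doubling of rrr.rrr.rrr.rrr gives the answer.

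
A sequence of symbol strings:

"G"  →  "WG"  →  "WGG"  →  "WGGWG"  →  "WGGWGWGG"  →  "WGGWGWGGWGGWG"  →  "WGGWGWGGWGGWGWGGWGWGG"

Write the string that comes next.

From term 3 onward, concatenate the last term with the second-to-last: WG·G = WGG, WGG·WG = WGGWG, …
The next term joins WGGWGWGGWGGWGWGGWGWGG and WGGWGWGGWGGWG.

WGGWGWGGWGGWGWGGWGWGGWGGWGWGGWGGWG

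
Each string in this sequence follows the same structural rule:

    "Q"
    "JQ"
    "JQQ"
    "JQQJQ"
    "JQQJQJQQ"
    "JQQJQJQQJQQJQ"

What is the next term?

JQQJQJQQJQQJQJQQJQJQQ

From term 3 onward, concatenate the last term with the second-to-last: JQ·Q = JQQ, JQQ·JQ = JQQJQ, …
Continuing: JQQJQJQQJQQJQ · JQQJQJQQ gives term 7.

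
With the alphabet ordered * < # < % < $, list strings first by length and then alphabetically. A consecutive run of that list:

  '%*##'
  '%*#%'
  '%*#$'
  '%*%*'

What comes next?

%*%#

Treat %*%* as a base-4 numeral over the given alphabet and add one, carrying through any trailing $'s.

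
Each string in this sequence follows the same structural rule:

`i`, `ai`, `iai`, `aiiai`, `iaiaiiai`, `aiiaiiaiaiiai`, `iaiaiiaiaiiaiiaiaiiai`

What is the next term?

Each term (from the third on) is the two preceding terms concatenated in order: term 3 = i·ai = iai.
The next term joins aiiaiiaiaiiai and iaiaiiaiaiiaiiaiaiiai.

aiiaiiaiaiiaiiaiaiiaiaiiaiiaiaiiai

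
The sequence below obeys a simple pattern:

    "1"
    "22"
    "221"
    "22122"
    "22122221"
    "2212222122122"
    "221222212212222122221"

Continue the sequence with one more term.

2212222122122221222212212222122122

Each term (from the third on) is the previous term followed by the one before it: term 3 = 22·1 = 221.
So term 8 is 221222212212222122221·2212222122122.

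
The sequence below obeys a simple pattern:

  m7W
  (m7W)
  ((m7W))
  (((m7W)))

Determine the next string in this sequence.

Every step adds ( to the front and ) to the end of the previous string.
So the next term is (·(((m7W)))·).

((((m7W))))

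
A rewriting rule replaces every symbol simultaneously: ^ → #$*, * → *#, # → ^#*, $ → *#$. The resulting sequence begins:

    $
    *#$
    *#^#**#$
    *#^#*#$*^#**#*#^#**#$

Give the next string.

*#^#*#$*^#**#^#**#$*##$*^#**#*#^#**#^#*#$*^#**#*#^#**#$

φ(*#^#*#$*^#**#*#^#**#$) expands symbol-by-symbol to *# ^#* #$* ^#* *# ^#* *#$ *# #$* ^#* *# *# ^#* *# ^#* #$* ^#* *# *# ^#* *#$; joining the 21 pieces gives the next term.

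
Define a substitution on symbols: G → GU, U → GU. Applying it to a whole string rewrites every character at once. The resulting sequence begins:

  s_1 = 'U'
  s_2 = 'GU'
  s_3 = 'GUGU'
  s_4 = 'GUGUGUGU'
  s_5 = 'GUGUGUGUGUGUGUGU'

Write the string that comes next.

GUGUGUGUGUGUGUGUGUGUGUGUGUGUGUGU

Replace each of the 16 characters of GUGUGUGUGUGUGUGU in place — GU GU GU GU GU GU GU GU GU GU GU GU GU GU GU GU — and concatenate.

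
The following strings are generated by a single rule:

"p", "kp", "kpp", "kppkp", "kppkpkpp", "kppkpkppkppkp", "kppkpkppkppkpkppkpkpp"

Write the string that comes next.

kppkpkppkppkpkppkpkppkppkpkppkppkp

This is a Fibonacci-style word recurrence s(k) = s(k−1)·s(k−2): e.g. kp·p = kpp.
So term 8 is kppkpkppkppkpkppkpkpp·kppkpkppkppkp.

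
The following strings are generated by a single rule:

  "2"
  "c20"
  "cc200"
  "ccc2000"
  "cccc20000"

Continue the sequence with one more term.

Each term wraps the previous one in c on the left and 0 on the right.
Applying this once more to cccc20000:

ccccc200000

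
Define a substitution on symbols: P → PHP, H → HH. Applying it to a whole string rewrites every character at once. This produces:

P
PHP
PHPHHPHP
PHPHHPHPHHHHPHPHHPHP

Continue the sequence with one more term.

PHPHHPHPHHHHPHPHHPHPHHHHHHHHPHPHHPHPHHHHPHPHHPHP

Applying the rule to each of the 20 symbols of PHPHHPHPHHHHPHPHHPHP gives the pieces PHP HH PHP HH HH PHP HH PHP HH HH HH HH PHP HH PHP HH HH PHP HH PHP, which concatenate to the answer.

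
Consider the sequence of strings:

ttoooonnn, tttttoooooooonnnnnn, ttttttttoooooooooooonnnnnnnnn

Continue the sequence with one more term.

tttttttttttoooooooooooooooonnnnnnnnnnnn

Term n consists of 3n-1 t's, followed by 4n o's, followed by 3n n's (n = 1, 2, …).
Setting n = 4 gives 11, 16, 12 characters in each block.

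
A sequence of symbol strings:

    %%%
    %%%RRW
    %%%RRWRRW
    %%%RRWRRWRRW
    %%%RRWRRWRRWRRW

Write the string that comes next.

%%%RRWRRWRRWRRWRRW

Every step adds RRW to the end: s(k+1) = s(k)·RRW.
So the next term is %%%RRWRRWRRWRRW·RRW.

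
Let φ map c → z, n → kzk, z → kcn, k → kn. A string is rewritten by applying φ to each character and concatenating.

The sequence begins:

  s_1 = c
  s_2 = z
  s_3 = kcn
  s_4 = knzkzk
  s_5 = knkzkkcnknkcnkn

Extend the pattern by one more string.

Applying the rule to each of the 15 symbols of knkzkkcnknkcnkn gives the pieces kn kzk kn kcn kn kn z kzk kn kzk kn z kzk kn kzk, which concatenate to the answer.

knkzkknkcnknknzkzkknkzkknzkzkknkzk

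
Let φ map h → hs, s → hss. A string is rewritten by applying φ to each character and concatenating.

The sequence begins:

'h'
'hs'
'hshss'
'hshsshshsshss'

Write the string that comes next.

Replace each of the 13 characters of hshsshshsshss in place — hs hss hs hss hss hs hss hs hss hss hs hss hss — and concatenate.

hshsshshsshsshshsshshsshsshshsshss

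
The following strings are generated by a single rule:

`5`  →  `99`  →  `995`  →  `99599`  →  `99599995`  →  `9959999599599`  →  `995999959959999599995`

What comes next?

9959999599599995999959959999599599

From term 3 onward, concatenate the last term with the second-to-last: 99·5 = 995, 995·99 = 99599, …
The next term joins 995999959959999599995 and 9959999599599.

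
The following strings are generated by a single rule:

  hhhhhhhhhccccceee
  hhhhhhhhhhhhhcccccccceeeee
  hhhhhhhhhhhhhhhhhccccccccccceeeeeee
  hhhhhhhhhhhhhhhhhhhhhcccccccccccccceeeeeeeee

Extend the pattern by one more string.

hhhhhhhhhhhhhhhhhhhhhhhhhccccccccccccccccceeeeeeeeeee

Each string has the form h^{4n+1} c^{3n-1} e^{2n-1}, where the shown terms are n = 2, 3, 4, 5.
For the next term, n = 6, so the run lengths are 25, 17, 11.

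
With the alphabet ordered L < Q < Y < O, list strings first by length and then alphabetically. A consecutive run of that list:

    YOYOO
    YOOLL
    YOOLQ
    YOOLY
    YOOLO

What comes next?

The successor of YOOLO increments the rightmost position that isn't already O and resets every position after it to L.

YOOQL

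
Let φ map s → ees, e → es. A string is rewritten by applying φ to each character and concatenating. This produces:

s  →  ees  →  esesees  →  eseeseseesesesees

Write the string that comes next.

eseeseseseeseseeseseseeseseeseseesesesees

Applying the rule to each of the 17 symbols of eseeseseesesesees gives the pieces es ees es es ees es ees es es ees es ees es ees es es ees, which concatenate to the answer.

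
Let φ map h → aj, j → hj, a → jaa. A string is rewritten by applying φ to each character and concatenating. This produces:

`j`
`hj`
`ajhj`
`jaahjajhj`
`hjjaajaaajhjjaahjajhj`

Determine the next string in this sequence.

ajhjhjjaajaahjjaajaajaahjajhjhjjaajaaajhjjaahjajhj

Applying the rule to each of the 21 symbols of hjjaajaaajhjjaahjajhj gives the pieces aj hj hj jaa jaa hj jaa jaa jaa hj aj hj hj jaa jaa aj hj jaa hj aj hj, which concatenate to the answer.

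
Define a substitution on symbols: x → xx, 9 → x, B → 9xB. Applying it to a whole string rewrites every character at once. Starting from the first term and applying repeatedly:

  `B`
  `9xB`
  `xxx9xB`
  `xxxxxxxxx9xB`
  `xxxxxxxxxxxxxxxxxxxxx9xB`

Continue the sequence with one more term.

Rewriting the 24 symbols of xxxxxxxxxxxxxxxxxxxxx9xB one by one yields xx xx xx xx xx xx xx xx xx xx xx xx xx xx xx xx xx xx xx xx xx x xx 9xB; concatenated:

xxxxxxxxxxxxxxxxxxxxxxxxxxxxxxxxxxxxxxxxxxxxx9xB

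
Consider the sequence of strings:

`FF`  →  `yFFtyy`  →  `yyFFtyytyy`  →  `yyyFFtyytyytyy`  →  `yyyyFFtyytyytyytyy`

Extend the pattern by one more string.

s(k+1) = y·s(k)·tyy, so each term gains y as a prefix and tyy as a suffix.
Applying this once more to yyyyFFtyytyytyytyy:

yyyyyFFtyytyytyytyytyy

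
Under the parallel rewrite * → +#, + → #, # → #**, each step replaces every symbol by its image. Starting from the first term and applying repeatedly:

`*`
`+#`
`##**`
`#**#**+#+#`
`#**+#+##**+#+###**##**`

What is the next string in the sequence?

#**+#+###**##**#**+#+###**##**#**#**+#+##**#**+#+#

φ(#**+#+##**+#+###**##**) expands symbol-by-symbol to #** +# +# # #** # #** #** +# +# # #** # #** #** #** +# +# #** #** +# +#; joining the 22 pieces gives the next term.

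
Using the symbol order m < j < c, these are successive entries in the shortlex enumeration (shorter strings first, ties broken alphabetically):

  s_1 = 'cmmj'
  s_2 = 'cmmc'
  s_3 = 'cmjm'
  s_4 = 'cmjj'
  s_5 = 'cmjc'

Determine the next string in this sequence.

The successor of cmjc increments the rightmost position that isn't already c and resets every position after it to m.

cmcm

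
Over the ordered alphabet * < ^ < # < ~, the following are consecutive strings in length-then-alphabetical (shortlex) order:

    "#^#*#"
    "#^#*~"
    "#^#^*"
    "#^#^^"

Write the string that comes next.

The successor of #^#^^ increments the rightmost position that isn't already ~ and resets every position after it to *.

#^#^#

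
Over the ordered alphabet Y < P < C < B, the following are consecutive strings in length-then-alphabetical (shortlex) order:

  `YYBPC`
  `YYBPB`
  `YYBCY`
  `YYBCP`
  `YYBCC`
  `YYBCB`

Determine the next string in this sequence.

YYBBY

Find the rightmost character of YYBCB below B, bump it to the next letter, and reset everything to its right to Y.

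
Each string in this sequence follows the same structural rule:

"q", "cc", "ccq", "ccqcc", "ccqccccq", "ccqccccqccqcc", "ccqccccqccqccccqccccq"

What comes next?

ccqccccqccqccccqccccqccqccccqccqcc

This is a Fibonacci-style word recurrence s(k) = s(k−1)·s(k−2): e.g. cc·q = ccq.
So term 8 is ccqccccqccqccccqccccq·ccqccccqccqcc.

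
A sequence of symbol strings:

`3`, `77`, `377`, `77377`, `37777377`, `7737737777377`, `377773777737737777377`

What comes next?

From term 3 onward, concatenate the second-to-last term with the last: 3·77 = 377, 77·377 = 77377, …
Continuing: 7737737777377 · 377773777737737777377 gives term 8.

7737737777377377773777737737777377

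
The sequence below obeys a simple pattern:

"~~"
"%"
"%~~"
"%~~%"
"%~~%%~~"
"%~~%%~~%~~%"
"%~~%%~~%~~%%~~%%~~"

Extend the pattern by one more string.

Each term (from the third on) is the previous term followed by the one before it: term 3 = %·~~ = %~~.
So term 8 is %~~%%~~%~~%%~~%%~~·%~~%%~~%~~%.

%~~%%~~%~~%%~~%%~~%~~%%~~%~~%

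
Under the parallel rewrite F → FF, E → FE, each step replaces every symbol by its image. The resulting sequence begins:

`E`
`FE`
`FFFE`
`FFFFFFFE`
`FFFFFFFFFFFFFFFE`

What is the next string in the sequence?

FFFFFFFFFFFFFFFFFFFFFFFFFFFFFFFE

φ(FFFFFFFFFFFFFFFE) expands symbol-by-symbol to FF FF FF FF FF FF FF FF FF FF FF FF FF FF FF FE; joining the 16 pieces gives the next term.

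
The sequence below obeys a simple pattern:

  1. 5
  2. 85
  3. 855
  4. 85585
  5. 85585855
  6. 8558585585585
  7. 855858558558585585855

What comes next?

8558585585585855858558558585585585

Each term (from the third on) is the previous term followed by the one before it: term 3 = 85·5 = 855.
So term 8 is 855858558558585585855·8558585585585.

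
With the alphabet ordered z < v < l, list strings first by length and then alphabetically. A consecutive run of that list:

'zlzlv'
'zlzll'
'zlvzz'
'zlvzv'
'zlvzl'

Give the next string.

zlvvz

Treat zlvzl as a base-3 numeral over the given alphabet and add one, carrying through any trailing l's.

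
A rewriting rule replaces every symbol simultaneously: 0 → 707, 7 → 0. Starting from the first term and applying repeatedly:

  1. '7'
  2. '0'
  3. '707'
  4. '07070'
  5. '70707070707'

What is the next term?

070707070707070707070

Rewriting each symbol of 70707070707: 7→0, 0→707, 7→0, 0→707, 7→0, 0→707, 7→0, 0→707, 7→0, 0→707, 7→0, which concatenates to 0 707 0 707 0 707 0 707 0 707 0.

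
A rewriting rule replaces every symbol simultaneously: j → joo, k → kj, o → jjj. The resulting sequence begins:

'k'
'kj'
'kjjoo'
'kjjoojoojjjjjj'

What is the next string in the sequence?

kjjoojoojjjjjjjoojjjjjjjoojoojoojoojoojoo

φ(kjjoojoojjjjjj) expands symbol-by-symbol to kj joo joo jjj jjj joo jjj jjj joo joo joo joo joo joo; joining the 14 pieces gives the next term.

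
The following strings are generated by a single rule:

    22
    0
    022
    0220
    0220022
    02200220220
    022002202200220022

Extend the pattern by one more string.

02200220220022002202200220220

Each term (from the third on) is the previous term followed by the one before it: term 3 = 0·22 = 022.
Continuing: 022002202200220022 · 02200220220 gives term 8.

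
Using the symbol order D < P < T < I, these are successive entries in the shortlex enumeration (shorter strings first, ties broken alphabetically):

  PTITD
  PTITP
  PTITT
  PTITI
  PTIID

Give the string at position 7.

Advancing 2 positions from PTIID through PTIID → PTIIP reaches term 7.

PTIIT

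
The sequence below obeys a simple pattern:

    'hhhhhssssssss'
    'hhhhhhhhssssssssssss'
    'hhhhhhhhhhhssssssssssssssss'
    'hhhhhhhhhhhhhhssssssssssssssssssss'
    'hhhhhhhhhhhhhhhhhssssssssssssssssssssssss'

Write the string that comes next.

hhhhhhhhhhhhhhhhhhhhssssssssssssssssssssssssssss

The n-th term is 3n-1 h's then 4n s's, where the shown terms are n = 2, 3, 4, 5, 6.
At n = 7 the blocks have lengths 20, 28.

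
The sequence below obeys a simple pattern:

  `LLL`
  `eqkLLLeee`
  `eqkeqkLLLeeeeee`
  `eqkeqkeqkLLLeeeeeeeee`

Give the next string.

Each term wraps the previous one in eqk on the left and eee on the right.
Applying this once more to eqkeqkeqkLLLeeeeeeeee:

eqkeqkeqkeqkLLLeeeeeeeeeeee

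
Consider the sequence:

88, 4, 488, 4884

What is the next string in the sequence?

From term 3 onward, concatenate the last term with the second-to-last: 4·88 = 488, 488·4 = 4884, …
So term 5 is 4884·488.

4884488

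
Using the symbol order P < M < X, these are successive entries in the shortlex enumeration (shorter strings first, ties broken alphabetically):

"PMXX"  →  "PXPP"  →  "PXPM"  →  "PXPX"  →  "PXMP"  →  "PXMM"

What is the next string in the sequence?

PXMX

The successor of PXMM increments the rightmost position that isn't already X and resets every position after it to P.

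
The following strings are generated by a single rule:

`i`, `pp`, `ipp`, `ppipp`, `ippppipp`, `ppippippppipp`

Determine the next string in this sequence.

From term 3 onward, concatenate the second-to-last term with the last: i·pp = ipp, pp·ipp = ppipp, …
Continuing: ippppipp · ppippippppipp gives term 7.

ippppippppippippppipp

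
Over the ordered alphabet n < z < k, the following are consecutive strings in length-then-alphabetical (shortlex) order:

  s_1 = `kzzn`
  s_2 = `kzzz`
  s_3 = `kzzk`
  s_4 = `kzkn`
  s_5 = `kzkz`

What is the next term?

The successor of kzkz increments the rightmost position that isn't already k and resets every position after it to n.

kzkk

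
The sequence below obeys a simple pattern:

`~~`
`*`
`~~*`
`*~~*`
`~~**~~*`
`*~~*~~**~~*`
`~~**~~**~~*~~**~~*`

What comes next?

From term 3 onward, concatenate the second-to-last term with the last: ~~·* = ~~*, *·~~* = *~~*, …
Continuing: *~~*~~**~~* · ~~**~~**~~*~~**~~* gives term 8.

*~~*~~**~~*~~**~~**~~*~~**~~*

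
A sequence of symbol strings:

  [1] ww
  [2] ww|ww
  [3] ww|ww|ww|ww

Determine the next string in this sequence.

ww|ww|ww|ww|ww|ww|ww|ww

s(k+1) = s(k)·|·s(k) — each term doubles the last with '|' between the halves.
So the next term is two copies of ww|ww|ww|ww with '|' between the halves.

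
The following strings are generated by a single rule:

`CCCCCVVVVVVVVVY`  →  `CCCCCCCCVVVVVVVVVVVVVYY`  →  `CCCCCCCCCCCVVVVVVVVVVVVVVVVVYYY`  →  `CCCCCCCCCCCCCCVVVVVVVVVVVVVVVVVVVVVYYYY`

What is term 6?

CCCCCCCCCCCCCCCCCCCCVVVVVVVVVVVVVVVVVVVVVVVVVVVVVYYYYYY

Term n consists of 3n-1 C's, followed by 4n+1 V's, followed by n-1 Y's, where the shown terms are n = 2, 3, 4, 5.
Setting n = 7 gives 20, 29, 6 characters in each block.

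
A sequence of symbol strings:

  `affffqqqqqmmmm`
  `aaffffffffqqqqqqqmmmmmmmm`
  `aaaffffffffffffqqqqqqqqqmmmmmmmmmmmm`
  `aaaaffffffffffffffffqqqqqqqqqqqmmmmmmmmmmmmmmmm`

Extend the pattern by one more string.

aaaaaffffffffffffffffffffqqqqqqqqqqqqqmmmmmmmmmmmmmmmmmmmm

Term n consists of n a's, followed by 4n f's, followed by 2n+3 q's, followed by 4n m's (n = 1, 2, …).
Setting n = 5 gives 5, 20, 13, 20 characters in each block.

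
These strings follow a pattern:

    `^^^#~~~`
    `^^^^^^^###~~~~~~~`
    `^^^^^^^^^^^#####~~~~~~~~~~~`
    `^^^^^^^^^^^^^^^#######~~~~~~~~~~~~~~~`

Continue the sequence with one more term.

Reading off run lengths: ^ runs 3, 7, 11, 15; # runs 1, 3, 5, 7; ~ runs 3, 7, 11, 15 — each is linear in n (n = 1, 2, …).
Setting n = 5 gives 19, 9, 19 characters in each block.

^^^^^^^^^^^^^^^^^^^#########~~~~~~~~~~~~~~~~~~~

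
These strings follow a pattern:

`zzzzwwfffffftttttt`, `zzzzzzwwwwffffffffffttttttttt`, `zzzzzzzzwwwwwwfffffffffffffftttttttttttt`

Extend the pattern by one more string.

zzzzzzzzzzwwwwwwwwffffffffffffffffffttttttttttttttt

Reading off run lengths: z runs 4, 6, 8; w runs 2, 4, 6; f runs 6, 10, 14; t runs 6, 9, 12 — each is linear in n (n = 1, 2, …).
At n = 4 the blocks have lengths 10, 8, 18, 15.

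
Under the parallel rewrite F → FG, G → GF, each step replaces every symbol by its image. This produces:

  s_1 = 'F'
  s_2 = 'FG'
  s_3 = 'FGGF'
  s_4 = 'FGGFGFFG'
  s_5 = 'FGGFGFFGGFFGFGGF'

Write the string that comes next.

Rewriting the 16 symbols of FGGFGFFGGFFGFGGF one by one yields FG GF GF FG GF FG FG GF GF FG FG GF FG GF GF FG; concatenated:

FGGFGFFGGFFGFGGFGFFGFGGFFGGFGFFG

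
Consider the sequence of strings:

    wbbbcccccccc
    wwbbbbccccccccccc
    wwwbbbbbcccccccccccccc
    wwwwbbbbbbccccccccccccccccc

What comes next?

wwwwwbbbbbbbcccccccccccccccccccc

The n-th term is n-1 w's then n+1 b's then 3n+2 c's, where the shown terms are n = 2, 3, 4, 5.
Setting n = 6 gives 5, 7, 20 characters in each block.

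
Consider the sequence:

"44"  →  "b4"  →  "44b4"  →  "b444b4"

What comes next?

44b4b444b4

From term 3 onward, concatenate the second-to-last term with the last: 44·b4 = 44b4, b4·44b4 = b444b4, …
Continuing: 44b4 · b444b4 gives term 5.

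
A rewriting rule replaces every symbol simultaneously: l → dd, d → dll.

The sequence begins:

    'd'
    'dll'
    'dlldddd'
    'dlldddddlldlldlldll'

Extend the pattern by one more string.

Rewriting the 19 symbols of dlldddddlldlldlldll one by one yields dll dd dd dll dll dll dll dll dd dd dll dd dd dll dd dd dll dd dd; concatenated:

dlldddddlldlldlldlldlldddddlldddddlldddddlldddd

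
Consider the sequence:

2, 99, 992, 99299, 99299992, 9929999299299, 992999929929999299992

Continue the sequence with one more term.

This is a Fibonacci-style word recurrence s(k) = s(k−1)·s(k−2): e.g. 99·2 = 992.
The next term joins 992999929929999299992 and 9929999299299.

9929999299299992999929929999299299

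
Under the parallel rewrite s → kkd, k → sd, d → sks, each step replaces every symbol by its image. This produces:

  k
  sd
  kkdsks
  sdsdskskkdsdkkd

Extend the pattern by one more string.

Applying the rule to each of the 15 symbols of sdsdskskkdsdkkd gives the pieces kkd sks kkd sks kkd sd kkd sd sd sks kkd sks sd sd sks, which concatenate to the answer.

kkdskskkdskskkdsdkkdsdsdskskkdskssdsdsks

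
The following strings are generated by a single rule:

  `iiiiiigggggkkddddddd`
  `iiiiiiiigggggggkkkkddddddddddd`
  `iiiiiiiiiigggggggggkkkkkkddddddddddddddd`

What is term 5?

Term n consists of 2n+2 i's, followed by 2n+1 g's, followed by 2n-2 k's, followed by 4n-1 d's, where the shown terms are n = 2, 3, 4.
For term 5, n = 6, so the run lengths are 14, 13, 10, 23.

iiiiiiiiiiiiiigggggggggggggkkkkkkkkkkddddddddddddddddddddddd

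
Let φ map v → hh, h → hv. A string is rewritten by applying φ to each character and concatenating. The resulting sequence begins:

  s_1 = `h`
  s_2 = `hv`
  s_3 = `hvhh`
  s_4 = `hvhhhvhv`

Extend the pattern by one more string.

Rewriting each symbol of hvhhhvhv: h→hv, v→hh, h→hv, h→hv, h→hv, v→hh, h→hv, v→hh, which concatenates to hv hh hv hv hv hh hv hh.

hvhhhvhvhvhhhvhh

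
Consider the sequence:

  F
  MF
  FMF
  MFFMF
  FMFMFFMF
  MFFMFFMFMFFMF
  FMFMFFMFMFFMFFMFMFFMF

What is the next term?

MFFMFFMFMFFMFFMFMFFMFMFFMFFMFMFFMF

Each term (from the third on) is the two preceding terms concatenated in order: term 3 = F·MF = FMF.
Continuing: MFFMFFMFMFFMF · FMFMFFMFMFFMFFMFMFFMF gives term 8.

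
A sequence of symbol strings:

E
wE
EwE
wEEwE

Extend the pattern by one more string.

Each term (from the third on) is the two preceding terms concatenated in order: term 3 = E·wE = EwE.
So term 5 is EwE·wEEwE.

EwEwEEwE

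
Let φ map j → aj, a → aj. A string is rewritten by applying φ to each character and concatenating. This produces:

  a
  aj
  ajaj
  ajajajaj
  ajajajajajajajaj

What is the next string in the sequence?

ajajajajajajajajajajajajajajajaj

Applying the rule to each of the 16 symbols of ajajajajajajajaj gives the pieces aj aj aj aj aj aj aj aj aj aj aj aj aj aj aj aj, which concatenate to the answer.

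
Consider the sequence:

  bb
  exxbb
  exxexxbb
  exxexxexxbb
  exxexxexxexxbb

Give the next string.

exxexxexxexxexxbb

Every step adds exx at the front: s(k+1) = exx·s(k).
So the next term is exx·exxexxexxexxbb.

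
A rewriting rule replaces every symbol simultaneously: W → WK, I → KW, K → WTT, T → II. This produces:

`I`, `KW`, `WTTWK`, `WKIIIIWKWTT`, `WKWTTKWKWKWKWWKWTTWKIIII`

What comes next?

Rewriting the 24 symbols of WKWTTKWKWKWKWWKWTTWKIIII one by one yields WK WTT WK II II WTT WK WTT WK WTT WK WTT WK WK WTT WK II II WK WTT KW KW KW KW; concatenated:

WKWTTWKIIIIWTTWKWTTWKWTTWKWTTWKWKWTTWKIIIIWKWTTKWKWKWKW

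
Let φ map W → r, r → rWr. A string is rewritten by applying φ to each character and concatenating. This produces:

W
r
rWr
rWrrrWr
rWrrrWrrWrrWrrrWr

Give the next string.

rWrrrWrrWrrWrrrWrrWrrrWrrWrrrWrrWrrWrrrWr

Applying the rule to each of the 17 symbols of rWrrrWrrWrrWrrrWr gives the pieces rWr r rWr rWr rWr r rWr rWr r rWr rWr r rWr rWr rWr r rWr, which concatenate to the answer.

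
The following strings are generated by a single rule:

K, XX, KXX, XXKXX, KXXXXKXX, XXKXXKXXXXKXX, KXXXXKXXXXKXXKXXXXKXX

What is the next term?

XXKXXKXXXXKXXKXXXXKXXXXKXXKXXXXKXX

From term 3 onward, concatenate the second-to-last term with the last: K·XX = KXX, XX·KXX = XXKXX, …
Continuing: XXKXXKXXXXKXX · KXXXXKXXXXKXXKXXXXKXX gives term 8.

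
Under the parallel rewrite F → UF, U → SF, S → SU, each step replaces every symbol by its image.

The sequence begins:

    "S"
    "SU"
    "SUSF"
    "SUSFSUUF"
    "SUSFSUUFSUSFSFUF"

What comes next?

Rewriting the 16 symbols of SUSFSUUFSUSFSFUF one by one yields SU SF SU UF SU SF SF UF SU SF SU UF SU UF SF UF; concatenated:

SUSFSUUFSUSFSFUFSUSFSUUFSUUFSFUF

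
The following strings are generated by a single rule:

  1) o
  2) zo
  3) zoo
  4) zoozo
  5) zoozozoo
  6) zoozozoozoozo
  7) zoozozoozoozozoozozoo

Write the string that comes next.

Each term (from the third on) is the previous term followed by the one before it: term 3 = zo·o = zoo.
Continuing: zoozozoozoozozoozozoo · zoozozoozoozo gives term 8.

zoozozoozoozozoozozoozoozozoozoozo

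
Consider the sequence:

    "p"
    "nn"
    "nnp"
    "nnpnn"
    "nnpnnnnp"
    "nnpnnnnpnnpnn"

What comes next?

From term 3 onward, concatenate the last term with the second-to-last: nn·p = nnp, nnp·nn = nnpnn, …
Continuing: nnpnnnnpnnpnn · nnpnnnnp gives term 7.

nnpnnnnpnnpnnnnpnnnnp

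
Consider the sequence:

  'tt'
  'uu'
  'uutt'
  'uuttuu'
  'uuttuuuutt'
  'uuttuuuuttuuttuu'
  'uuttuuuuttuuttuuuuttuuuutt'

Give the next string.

Each term (from the third on) is the previous term followed by the one before it: term 3 = uu·tt = uutt.
Continuing: uuttuuuuttuuttuuuuttuuuutt · uuttuuuuttuuttuu gives term 8.

uuttuuuuttuuttuuuuttuuuuttuuttuuuuttuuttuu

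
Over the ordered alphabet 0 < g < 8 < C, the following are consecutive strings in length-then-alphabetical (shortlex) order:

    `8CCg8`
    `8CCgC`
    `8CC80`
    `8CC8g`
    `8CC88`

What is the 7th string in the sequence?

8CCC0

Continuing the enumeration 2 steps past 8CC88: 8CC88 → 8CC8C → (answer).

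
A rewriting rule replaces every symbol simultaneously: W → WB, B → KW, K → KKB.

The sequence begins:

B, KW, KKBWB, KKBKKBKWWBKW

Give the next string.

KKBKKBKWKKBKKBKWKKBWBWBKWKKBWB

Rewriting each symbol of KKBKKBKWWBKW: K→KKB, K→KKB, B→KW, K→KKB, K→KKB, B→KW, K→KKB, W→WB, W→WB, B→KW, K→KKB, W→WB, which concatenates to KKB KKB KW KKB KKB KW KKB WB WB KW KKB WB.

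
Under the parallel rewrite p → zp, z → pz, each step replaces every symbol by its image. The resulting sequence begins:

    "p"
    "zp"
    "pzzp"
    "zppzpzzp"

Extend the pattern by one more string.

Rewriting each symbol of zppzpzzp: z→pz, p→zp, p→zp, z→pz, p→zp, z→pz, z→pz, p→zp, which concatenates to pz zp zp pz zp pz pz zp.

pzzpzppzzppzpzzp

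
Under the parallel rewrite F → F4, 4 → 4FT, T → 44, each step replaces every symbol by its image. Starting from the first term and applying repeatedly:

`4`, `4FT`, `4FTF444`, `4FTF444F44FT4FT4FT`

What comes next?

Applying the rule to each of the 18 symbols of 4FTF444F44FT4FT4FT gives the pieces 4FT F4 44 F4 4FT 4FT 4FT F4 4FT 4FT F4 44 4FT F4 44 4FT F4 44, which concatenate to the answer.

4FTF444F44FT4FT4FTF44FT4FTF4444FTF4444FTF444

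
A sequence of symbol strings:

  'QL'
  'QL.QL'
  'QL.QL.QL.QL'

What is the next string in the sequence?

Every step duplicates the string with '.' between the halves.
So the next term is two copies of QL.QL.QL.QL with '.' between the halves.

QL.QL.QL.QL.QL.QL.QL.QL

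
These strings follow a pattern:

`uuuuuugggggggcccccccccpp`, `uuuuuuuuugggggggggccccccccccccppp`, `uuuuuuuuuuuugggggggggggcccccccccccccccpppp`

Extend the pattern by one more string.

uuuuuuuuuuuuuuugggggggggggggccccccccccccccccccppppp

The n-th term is 3n u's then 2n+3 g's then 3n+3 c's then n p's, where the shown terms are n = 2, 3, 4.
At n = 5 the blocks have lengths 15, 13, 18, 5.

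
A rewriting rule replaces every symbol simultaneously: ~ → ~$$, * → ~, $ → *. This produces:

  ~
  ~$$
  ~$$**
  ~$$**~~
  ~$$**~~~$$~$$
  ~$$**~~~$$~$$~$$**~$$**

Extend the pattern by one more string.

Applying the rule to each of the 23 symbols of ~$$**~~~$$~$$~$$**~$$** gives the pieces ~$$ * * ~ ~ ~$$ ~$$ ~$$ * * ~$$ * * ~$$ * * ~ ~ ~$$ * * ~ ~, which concatenate to the answer.

~$$**~~~$$~$$~$$**~$$**~$$**~~~$$**~~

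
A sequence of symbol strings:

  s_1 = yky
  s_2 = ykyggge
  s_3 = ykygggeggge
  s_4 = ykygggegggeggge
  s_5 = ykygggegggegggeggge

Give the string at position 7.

ykygggegggegggegggegggeggge

Each term is the previous one with ggge appended.
From ykygggegggegggeggge, 2 further steps: ykygggegggegggeggge → ykygggegggegggegggeggge → (answer).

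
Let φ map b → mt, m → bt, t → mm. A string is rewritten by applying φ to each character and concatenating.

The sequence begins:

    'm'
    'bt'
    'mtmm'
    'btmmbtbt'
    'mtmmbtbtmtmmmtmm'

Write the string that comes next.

btmmbtbtmtmmmtmmbtmmbtbtbtmmbtbt

φ(mtmmbtbtmtmmmtmm) expands symbol-by-symbol to bt mm bt bt mt mm mt mm bt mm bt bt bt mm bt bt; joining the 16 pieces gives the next term.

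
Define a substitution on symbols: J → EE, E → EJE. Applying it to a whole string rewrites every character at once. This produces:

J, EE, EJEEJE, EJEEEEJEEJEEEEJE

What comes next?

EJEEEEJEEJEEJEEJEEEEJEEJEEEEJEEJEEJEEJEEEEJE

Applying the rule to each of the 16 symbols of EJEEEEJEEJEEEEJE gives the pieces EJE EE EJE EJE EJE EJE EE EJE EJE EE EJE EJE EJE EJE EE EJE, which concatenate to the answer.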